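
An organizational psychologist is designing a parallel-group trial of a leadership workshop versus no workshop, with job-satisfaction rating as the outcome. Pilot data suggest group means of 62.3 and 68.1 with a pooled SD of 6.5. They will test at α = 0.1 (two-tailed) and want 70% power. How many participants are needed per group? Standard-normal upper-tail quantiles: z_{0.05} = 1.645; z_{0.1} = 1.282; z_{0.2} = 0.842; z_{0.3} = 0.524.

n = 12 per group

Cohen's d = |M₁ − M₂| / SD_pooled = |62.3 − 68.1| / 6.5 = 5.8 / 6.5 = 0.892.
For two independent groups with equal n: n = 2·((z_{α/2} + z_β) / d)².
z_{α/2} + z_β = 1.645 + 0.524 = 2.169.
n = 2 × (2.169 / 0.892)² = 2 × 2.432² = 2 × 5.91 = 11.8.
Round up to the next whole participant.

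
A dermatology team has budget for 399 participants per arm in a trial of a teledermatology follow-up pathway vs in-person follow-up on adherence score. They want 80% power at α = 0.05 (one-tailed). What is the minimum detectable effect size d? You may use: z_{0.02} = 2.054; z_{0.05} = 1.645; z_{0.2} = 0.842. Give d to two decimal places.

For two independent groups of n = 399 each: d_min = (z_{α} + z_β)·√(2/n).
z-sum = 1.645 + 0.842 = 2.487.
d_min = 2.487 × √(2/399) = 2.487 × 0.0708 = 0.176.

d_min ≈ 0.18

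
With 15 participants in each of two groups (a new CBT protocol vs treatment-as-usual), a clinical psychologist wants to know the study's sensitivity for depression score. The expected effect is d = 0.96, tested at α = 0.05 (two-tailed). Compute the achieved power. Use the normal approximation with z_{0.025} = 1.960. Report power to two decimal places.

For two equal groups, power = Φ(d·√(n/2) − z_{α/2}).
d·√(n/2) = 0.96 × √(15/2) = 0.96 × 2.739 = 2.629.
z_β = 2.629 − 1.960 = 0.669.
Power = Φ(0.669) = 0.748.

power ≈ 0.75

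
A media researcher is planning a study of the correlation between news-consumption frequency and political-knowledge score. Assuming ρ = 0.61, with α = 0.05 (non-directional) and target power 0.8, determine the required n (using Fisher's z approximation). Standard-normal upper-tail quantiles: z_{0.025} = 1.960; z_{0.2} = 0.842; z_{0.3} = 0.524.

n = 19

Fisher's z: C = ½·ln((1+r)/(1−r)) = ½·ln(4.1282) = 0.7089.
n = ((z_{α/2} + z_β)/C)² + 3.
(1.960 + 0.842) / 0.7089 = 2.802 / 0.7089 = 3.953.
n = 3.953² + 3 = 15.62 + 3 = 18.6.
Round up.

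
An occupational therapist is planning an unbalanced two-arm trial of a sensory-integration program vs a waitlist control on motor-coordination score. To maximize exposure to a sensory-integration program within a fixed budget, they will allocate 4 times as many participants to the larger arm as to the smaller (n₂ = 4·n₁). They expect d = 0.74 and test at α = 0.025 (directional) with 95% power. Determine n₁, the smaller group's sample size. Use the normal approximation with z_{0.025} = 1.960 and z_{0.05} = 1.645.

n₁ = 30

With allocation ratio k = n₂/n₁ = 4, Var(x̄₁−x̄₂) = σ²(1/n₁ + 1/(k·n₁)) = σ²·(k+1)/(k·n₁).
So n₁ = (1 + 1/k)·((z_{α} + z_β)/d)² = 1.250 × (3.605/0.74)².
n₁ = 1.250 × 23.73 = 29.7.
Round up: n₁ = 30, giving n₂ = 4 × 30 = 120.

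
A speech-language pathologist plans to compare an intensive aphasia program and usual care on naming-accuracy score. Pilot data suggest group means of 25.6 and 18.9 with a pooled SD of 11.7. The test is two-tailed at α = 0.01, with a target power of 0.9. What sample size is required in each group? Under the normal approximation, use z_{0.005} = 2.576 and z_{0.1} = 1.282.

Cohen's d = |M₁ − M₂| / SD_pooled = |25.6 − 18.9| / 11.7 = 6.7 / 11.7 = 0.573.
For two independent groups with equal n: n = 2·((z_{α/2} + z_β) / d)².
z_{α/2} + z_β = 2.576 + 1.282 = 3.858.
n = 2 × (3.858 / 0.573)² = 2 × 6.733² = 2 × 45.33 = 90.7.
Round up to the next whole participant.

n = 91 per group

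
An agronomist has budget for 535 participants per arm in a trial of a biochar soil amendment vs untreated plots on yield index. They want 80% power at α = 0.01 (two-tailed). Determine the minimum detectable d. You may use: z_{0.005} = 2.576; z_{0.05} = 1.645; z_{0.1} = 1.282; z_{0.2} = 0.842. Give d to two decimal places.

d_min ≈ 0.21

For two independent groups of n = 535 each: d_min = (z_{α/2} + z_β)·√(2/n).
z-sum = 2.576 + 0.842 = 3.418.
d_min = 3.418 × √(2/535) = 3.418 × 0.0611 = 0.209.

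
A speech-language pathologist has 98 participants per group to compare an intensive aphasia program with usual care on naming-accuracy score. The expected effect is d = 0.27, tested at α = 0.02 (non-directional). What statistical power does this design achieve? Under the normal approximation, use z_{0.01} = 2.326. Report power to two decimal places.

power ≈ 0.33

For two equal groups, power = Φ(d·√(n/2) − z_{α/2}).
d·√(n/2) = 0.27 × √(98/2) = 0.27 × 7.000 = 1.890.
z_β = 1.890 − 2.326 = -0.436.
Power = Φ(-0.436) = 0.331.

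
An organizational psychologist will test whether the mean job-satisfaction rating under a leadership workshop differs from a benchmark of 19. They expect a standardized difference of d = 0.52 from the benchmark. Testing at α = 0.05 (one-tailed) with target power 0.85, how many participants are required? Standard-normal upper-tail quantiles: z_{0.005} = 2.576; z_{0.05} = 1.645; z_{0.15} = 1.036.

n = 27

For a one-sample test: n = ((z_{α} + z_β) / d)².
z_{α} + z_β = 1.645 + 1.036 = 2.681.
n = (2.681 / 0.52)² = 5.156² = 26.58.
Round up.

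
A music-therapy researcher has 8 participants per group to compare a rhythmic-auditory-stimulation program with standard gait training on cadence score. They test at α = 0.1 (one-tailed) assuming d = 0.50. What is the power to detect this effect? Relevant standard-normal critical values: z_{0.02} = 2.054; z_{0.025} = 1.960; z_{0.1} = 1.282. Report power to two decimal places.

For two equal groups, power = Φ(d·√(n/2) − z_{α}).
d·√(n/2) = 0.50 × √(8/2) = 0.50 × 2.000 = 1.000.
z_β = 1.000 − 1.282 = -0.282.
Power = Φ(-0.282) = 0.389.

power ≈ 0.39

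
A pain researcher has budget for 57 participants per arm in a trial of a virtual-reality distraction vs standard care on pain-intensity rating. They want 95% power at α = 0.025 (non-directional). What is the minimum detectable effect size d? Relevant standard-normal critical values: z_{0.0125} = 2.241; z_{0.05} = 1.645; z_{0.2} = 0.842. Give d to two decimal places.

For two independent groups of n = 57 each: d_min = (z_{α/2} + z_β)·√(2/n).
z-sum = 2.241 + 1.645 = 3.886.
d_min = 3.886 × √(2/57) = 3.886 × 0.1873 = 0.728.

d_min ≈ 0.73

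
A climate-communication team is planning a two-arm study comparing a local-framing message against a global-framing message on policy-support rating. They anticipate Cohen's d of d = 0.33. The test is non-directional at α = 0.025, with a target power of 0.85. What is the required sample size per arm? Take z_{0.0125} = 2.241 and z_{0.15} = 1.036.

n = 198 per group

For two independent groups with equal n: n = 2·((z_{α/2} + z_β) / d)².
z_{α/2} + z_β = 2.241 + 1.036 = 3.277.
n = 2 × (3.277 / 0.33)² = 2 × 9.930² = 2 × 98.61 = 197.2.
Round up to the next whole participant.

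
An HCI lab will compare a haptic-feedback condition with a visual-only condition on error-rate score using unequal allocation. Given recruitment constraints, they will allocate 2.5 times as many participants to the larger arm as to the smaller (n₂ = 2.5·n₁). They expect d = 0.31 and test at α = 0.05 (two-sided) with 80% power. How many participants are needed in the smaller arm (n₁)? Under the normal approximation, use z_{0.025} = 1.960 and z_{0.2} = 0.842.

n₁ = 115

With allocation ratio k = n₂/n₁ = 2.5, Var(x̄₁−x̄₂) = σ²(1/n₁ + 1/(k·n₁)) = σ²·(k+1)/(k·n₁).
So n₁ = (1 + 1/k)·((z_{α/2} + z_β)/d)² = 1.400 × (2.802/0.31)².
n₁ = 1.400 × 81.70 = 114.4.
Round up: n₁ = 115, giving n₂ = ⌈2.5 × 115⌉ = ⌈287.5⌉ = 288.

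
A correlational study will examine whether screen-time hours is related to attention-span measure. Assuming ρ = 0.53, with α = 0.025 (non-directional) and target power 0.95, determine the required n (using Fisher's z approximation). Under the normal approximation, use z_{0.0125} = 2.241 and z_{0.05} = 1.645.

Fisher's z: C = ½·ln((1+r)/(1−r)) = ½·ln(3.2553) = 0.5901.
n = ((z_{α/2} + z_β)/C)² + 3.
(2.241 + 1.645) / 0.5901 = 3.886 / 0.5901 = 6.585.
n = 6.585² + 3 = 43.37 + 3 = 46.4.
Round up.

n = 47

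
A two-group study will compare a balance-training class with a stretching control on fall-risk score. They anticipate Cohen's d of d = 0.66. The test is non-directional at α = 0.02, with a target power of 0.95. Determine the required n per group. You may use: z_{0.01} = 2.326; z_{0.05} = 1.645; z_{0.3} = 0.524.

n = 73 per group

For two independent groups with equal n: n = 2·((z_{α/2} + z_β) / d)².
z_{α/2} + z_β = 2.326 + 1.645 = 3.971.
n = 2 × (3.971 / 0.66)² = 2 × 6.017² = 2 × 36.20 = 72.4.
Round up to the next whole participant.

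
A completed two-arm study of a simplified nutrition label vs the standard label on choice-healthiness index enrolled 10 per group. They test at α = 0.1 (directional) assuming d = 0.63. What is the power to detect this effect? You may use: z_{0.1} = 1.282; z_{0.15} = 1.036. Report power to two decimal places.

For two equal groups, power = Φ(d·√(n/2) − z_{α}).
d·√(n/2) = 0.63 × √(10/2) = 0.63 × 2.236 = 1.409.
z_β = 1.409 − 1.282 = 0.127.
Power = Φ(0.127) = 0.550.

power ≈ 0.55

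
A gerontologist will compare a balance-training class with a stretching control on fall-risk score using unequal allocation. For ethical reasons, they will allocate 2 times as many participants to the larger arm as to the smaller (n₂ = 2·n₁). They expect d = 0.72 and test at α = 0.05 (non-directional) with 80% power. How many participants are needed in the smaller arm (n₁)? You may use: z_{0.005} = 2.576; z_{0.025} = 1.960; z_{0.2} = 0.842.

n₁ = 23

With allocation ratio k = n₂/n₁ = 2, Var(x̄₁−x̄₂) = σ²(1/n₁ + 1/(k·n₁)) = σ²·(k+1)/(k·n₁).
So n₁ = (1 + 1/k)·((z_{α/2} + z_β)/d)² = 1.500 × (2.802/0.72)².
n₁ = 1.500 × 15.15 = 22.7.
Round up: n₁ = 23, giving n₂ = 2 × 23 = 46.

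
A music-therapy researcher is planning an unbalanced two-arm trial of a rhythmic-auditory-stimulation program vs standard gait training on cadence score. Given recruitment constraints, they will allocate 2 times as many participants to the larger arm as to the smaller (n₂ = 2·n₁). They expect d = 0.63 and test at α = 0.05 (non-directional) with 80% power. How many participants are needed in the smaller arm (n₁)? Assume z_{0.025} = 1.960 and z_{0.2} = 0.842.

With allocation ratio k = n₂/n₁ = 2, Var(x̄₁−x̄₂) = σ²(1/n₁ + 1/(k·n₁)) = σ²·(k+1)/(k·n₁).
So n₁ = (1 + 1/k)·((z_{α/2} + z_β)/d)² = 1.500 × (2.802/0.63)².
n₁ = 1.500 × 19.78 = 29.7.
Round up: n₁ = 30, giving n₂ = 2 × 30 = 60.

n₁ = 30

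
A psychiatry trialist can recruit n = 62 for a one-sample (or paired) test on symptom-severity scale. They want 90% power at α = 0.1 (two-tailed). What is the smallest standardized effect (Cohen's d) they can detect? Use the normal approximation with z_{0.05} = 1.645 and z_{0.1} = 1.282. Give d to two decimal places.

For a single sample (or paired design) of n = 62: d_min = (z_{α/2} + z_β)/√n.
z-sum = 1.645 + 1.282 = 2.927.
d_min = 2.927 / √62 = 2.927 / 7.874 = 0.372.

d_min ≈ 0.37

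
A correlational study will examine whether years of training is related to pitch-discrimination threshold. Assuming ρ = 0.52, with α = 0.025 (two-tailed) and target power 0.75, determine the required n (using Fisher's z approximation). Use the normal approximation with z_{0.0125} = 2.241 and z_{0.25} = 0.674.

Fisher's z: C = ½·ln((1+r)/(1−r)) = ½·ln(3.1667) = 0.5763.
n = ((z_{α/2} + z_β)/C)² + 3.
(2.241 + 0.674) / 0.5763 = 2.915 / 0.5763 = 5.058.
n = 5.058² + 3 = 25.58 + 3 = 28.6.
Round up.

n = 29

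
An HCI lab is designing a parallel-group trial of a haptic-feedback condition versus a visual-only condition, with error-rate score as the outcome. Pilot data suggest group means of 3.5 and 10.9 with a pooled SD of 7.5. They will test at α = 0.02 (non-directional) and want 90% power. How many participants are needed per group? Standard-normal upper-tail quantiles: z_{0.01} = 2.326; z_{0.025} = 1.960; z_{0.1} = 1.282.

n = 27 per group

Cohen's d = |M₁ − M₂| / SD_pooled = |3.5 − 10.9| / 7.5 = 7.4 / 7.5 = 0.987.
For two independent groups with equal n: n = 2·((z_{α/2} + z_β) / d)².
z_{α/2} + z_β = 2.326 + 1.282 = 3.608.
n = 2 × (3.608 / 0.987)² = 2 × 3.656² = 2 × 13.36 = 26.7.
Round up to the next whole participant.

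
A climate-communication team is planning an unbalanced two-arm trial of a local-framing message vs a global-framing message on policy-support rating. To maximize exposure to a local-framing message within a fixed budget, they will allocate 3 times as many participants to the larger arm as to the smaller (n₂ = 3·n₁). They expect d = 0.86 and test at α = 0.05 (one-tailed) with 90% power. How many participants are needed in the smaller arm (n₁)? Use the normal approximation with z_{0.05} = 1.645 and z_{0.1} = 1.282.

n₁ = 16

With allocation ratio k = n₂/n₁ = 3, Var(x̄₁−x̄₂) = σ²(1/n₁ + 1/(k·n₁)) = σ²·(k+1)/(k·n₁).
So n₁ = (1 + 1/k)·((z_{α} + z_β)/d)² = 1.333 × (2.927/0.86)².
n₁ = 1.333 × 11.58 = 15.4.
Round up: n₁ = 16, giving n₂ = 3 × 16 = 48.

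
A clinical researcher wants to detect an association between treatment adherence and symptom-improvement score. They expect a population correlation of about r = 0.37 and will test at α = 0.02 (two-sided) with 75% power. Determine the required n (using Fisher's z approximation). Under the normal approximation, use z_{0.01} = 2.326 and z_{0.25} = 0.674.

n = 63

Fisher's z: C = ½·ln((1+r)/(1−r)) = ½·ln(2.1746) = 0.3884.
n = ((z_{α/2} + z_β)/C)² + 3.
(2.326 + 0.674) / 0.3884 = 3.000 / 0.3884 = 7.724.
n = 7.724² + 3 = 59.66 + 3 = 62.7.
Round up.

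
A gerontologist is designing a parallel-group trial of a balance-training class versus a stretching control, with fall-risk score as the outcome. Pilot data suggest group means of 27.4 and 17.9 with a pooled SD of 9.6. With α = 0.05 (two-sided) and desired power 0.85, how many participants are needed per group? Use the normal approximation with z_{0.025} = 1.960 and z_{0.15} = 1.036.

Cohen's d = |M₁ − M₂| / SD_pooled = |27.4 − 17.9| / 9.6 = 9.5 / 9.6 = 0.990.
For two independent groups with equal n: n = 2·((z_{α/2} + z_β) / d)².
z_{α/2} + z_β = 1.960 + 1.036 = 2.996.
n = 2 × (2.996 / 0.990)² = 2 × 3.026² = 2 × 9.16 = 18.3.
Round up to the next whole participant.

n = 19 per group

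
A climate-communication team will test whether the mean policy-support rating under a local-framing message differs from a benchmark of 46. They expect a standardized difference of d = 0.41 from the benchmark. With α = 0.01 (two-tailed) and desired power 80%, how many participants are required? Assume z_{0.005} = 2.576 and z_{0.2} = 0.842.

n = 70

For a one-sample test: n = ((z_{α/2} + z_β) / d)².
z_{α/2} + z_β = 2.576 + 0.842 = 3.418.
n = (3.418 / 0.41)² = 8.337² = 69.50.
Round up.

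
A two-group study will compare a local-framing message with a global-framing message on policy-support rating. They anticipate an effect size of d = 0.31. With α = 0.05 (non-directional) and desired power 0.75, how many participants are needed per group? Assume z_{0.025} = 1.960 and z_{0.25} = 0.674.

For two independent groups with equal n: n = 2·((z_{α/2} + z_β) / d)².
z_{α/2} + z_β = 1.960 + 0.674 = 2.634.
n = 2 × (2.634 / 0.31)² = 2 × 8.497² = 2 × 72.20 = 144.4.
Round up to the next whole participant.

n = 145 per group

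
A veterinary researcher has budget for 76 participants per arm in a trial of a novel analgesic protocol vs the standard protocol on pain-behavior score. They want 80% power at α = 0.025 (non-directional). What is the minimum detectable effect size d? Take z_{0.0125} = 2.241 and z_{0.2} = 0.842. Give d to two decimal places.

For two independent groups of n = 76 each: d_min = (z_{α/2} + z_β)·√(2/n).
z-sum = 2.241 + 0.842 = 3.083.
d_min = 3.083 × √(2/76) = 3.083 × 0.1622 = 0.500.

d_min ≈ 0.50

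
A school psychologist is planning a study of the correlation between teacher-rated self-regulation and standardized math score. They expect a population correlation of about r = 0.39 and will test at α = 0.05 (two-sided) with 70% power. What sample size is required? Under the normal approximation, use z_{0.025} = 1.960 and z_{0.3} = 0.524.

Fisher's z: C = ½·ln((1+r)/(1−r)) = ½·ln(2.2787) = 0.4118.
n = ((z_{α/2} + z_β)/C)² + 3.
(1.960 + 0.524) / 0.4118 = 2.484 / 0.4118 = 6.032.
n = 6.032² + 3 = 36.39 + 3 = 39.4.
Round up.

n = 40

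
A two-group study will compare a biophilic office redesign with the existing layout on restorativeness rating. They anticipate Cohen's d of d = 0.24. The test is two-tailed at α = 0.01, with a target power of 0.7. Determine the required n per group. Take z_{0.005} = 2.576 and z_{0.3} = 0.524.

n = 334 per group

For two independent groups with equal n: n = 2·((z_{α/2} + z_β) / d)².
z_{α/2} + z_β = 2.576 + 0.524 = 3.100.
n = 2 × (3.100 / 0.24)² = 2 × 12.917² = 2 × 166.84 = 333.7.
Round up to the next whole participant.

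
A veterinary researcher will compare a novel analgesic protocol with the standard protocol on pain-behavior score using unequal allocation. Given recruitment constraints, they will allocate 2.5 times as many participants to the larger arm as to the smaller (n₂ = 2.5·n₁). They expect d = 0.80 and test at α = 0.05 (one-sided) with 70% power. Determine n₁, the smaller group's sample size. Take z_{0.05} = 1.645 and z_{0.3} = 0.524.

With allocation ratio k = n₂/n₁ = 2.5, Var(x̄₁−x̄₂) = σ²(1/n₁ + 1/(k·n₁)) = σ²·(k+1)/(k·n₁).
So n₁ = (1 + 1/k)·((z_{α} + z_β)/d)² = 1.400 × (2.169/0.80)².
n₁ = 1.400 × 7.35 = 10.3.
Round up: n₁ = 11, giving n₂ = ⌈2.5 × 11⌉ = ⌈27.5⌉ = 28.

n₁ = 11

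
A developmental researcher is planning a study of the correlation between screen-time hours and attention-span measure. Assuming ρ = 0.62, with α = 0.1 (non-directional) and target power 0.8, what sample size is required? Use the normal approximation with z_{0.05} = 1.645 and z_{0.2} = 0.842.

n = 15

Fisher's z: C = ½·ln((1+r)/(1−r)) = ½·ln(4.2632) = 0.7250.
n = ((z_{α/2} + z_β)/C)² + 3.
(1.645 + 0.842) / 0.7250 = 2.487 / 0.7250 = 3.430.
n = 3.430² + 3 = 11.77 + 3 = 14.8.
Round up.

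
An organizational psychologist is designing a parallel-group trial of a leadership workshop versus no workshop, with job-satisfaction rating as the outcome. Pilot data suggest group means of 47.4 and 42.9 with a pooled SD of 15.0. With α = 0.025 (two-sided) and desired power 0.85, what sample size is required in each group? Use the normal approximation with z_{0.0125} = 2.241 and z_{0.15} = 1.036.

Cohen's d = |M₁ − M₂| / SD_pooled = |47.4 − 42.9| / 15.0 = 4.5 / 15.0 = 0.300.
For two independent groups with equal n: n = 2·((z_{α/2} + z_β) / d)².
z_{α/2} + z_β = 2.241 + 1.036 = 3.277.
n = 2 × (3.277 / 0.300)² = 2 × 10.923² = 2 × 119.32 = 238.6.
Round up to the next whole participant.

n = 239 per group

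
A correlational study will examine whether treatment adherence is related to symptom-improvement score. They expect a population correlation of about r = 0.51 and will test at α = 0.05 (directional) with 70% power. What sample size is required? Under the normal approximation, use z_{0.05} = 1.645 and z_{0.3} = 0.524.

Fisher's z: C = ½·ln((1+r)/(1−r)) = ½·ln(3.0816) = 0.5627.
n = ((z_{α} + z_β)/C)² + 3.
(1.645 + 0.524) / 0.5627 = 2.169 / 0.5627 = 3.855.
n = 3.855² + 3 = 14.86 + 3 = 17.9.
Round up.

n = 18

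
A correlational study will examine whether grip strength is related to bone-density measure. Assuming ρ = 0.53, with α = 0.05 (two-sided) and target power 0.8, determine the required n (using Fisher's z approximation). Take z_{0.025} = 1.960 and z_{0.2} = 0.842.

n = 26

Fisher's z: C = ½·ln((1+r)/(1−r)) = ½·ln(3.2553) = 0.5901.
n = ((z_{α/2} + z_β)/C)² + 3.
(1.960 + 0.842) / 0.5901 = 2.802 / 0.5901 = 4.748.
n = 4.748² + 3 = 22.55 + 3 = 25.5.
Round up.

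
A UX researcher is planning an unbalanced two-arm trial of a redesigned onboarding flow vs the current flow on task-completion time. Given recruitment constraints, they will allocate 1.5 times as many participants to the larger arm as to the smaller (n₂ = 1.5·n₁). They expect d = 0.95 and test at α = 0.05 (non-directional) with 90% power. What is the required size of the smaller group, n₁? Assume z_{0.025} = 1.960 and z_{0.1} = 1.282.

n₁ = 20

With allocation ratio k = n₂/n₁ = 1.5, Var(x̄₁−x̄₂) = σ²(1/n₁ + 1/(k·n₁)) = σ²·(k+1)/(k·n₁).
So n₁ = (1 + 1/k)·((z_{α/2} + z_β)/d)² = 1.667 × (3.242/0.95)².
n₁ = 1.667 × 11.65 = 19.4.
Round up: n₁ = 20, giving n₂ = 1.5 × 20 = 30.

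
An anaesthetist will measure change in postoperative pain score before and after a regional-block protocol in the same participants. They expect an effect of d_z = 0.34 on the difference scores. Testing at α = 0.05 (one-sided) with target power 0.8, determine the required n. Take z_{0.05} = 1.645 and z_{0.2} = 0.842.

For a paired (one-sample on differences) test: n = ((z_{α} + z_β) / d)².
z_{α} + z_β = 1.645 + 0.842 = 2.487.
n = (2.487 / 0.34)² = 7.315² = 53.50.
Round up.

n = 54 pairs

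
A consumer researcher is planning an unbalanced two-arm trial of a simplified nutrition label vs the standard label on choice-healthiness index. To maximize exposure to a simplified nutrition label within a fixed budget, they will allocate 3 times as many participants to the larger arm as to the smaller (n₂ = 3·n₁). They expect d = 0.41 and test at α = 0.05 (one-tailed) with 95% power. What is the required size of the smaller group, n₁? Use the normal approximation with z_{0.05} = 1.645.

n₁ = 86

With allocation ratio k = n₂/n₁ = 3, Var(x̄₁−x̄₂) = σ²(1/n₁ + 1/(k·n₁)) = σ²·(k+1)/(k·n₁).
So n₁ = (1 + 1/k)·((z_{α} + z_β)/d)² = 1.333 × (3.290/0.41)².
n₁ = 1.333 × 64.39 = 85.9.
Round up: n₁ = 86, giving n₂ = 3 × 86 = 258.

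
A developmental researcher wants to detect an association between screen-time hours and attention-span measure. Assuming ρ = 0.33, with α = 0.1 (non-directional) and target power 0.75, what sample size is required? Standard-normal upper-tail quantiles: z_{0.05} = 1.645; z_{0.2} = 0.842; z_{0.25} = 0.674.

Fisher's z: C = ½·ln((1+r)/(1−r)) = ½·ln(1.9851) = 0.3428.
n = ((z_{α/2} + z_β)/C)² + 3.
(1.645 + 0.674) / 0.3428 = 2.319 / 0.3428 = 6.765.
n = 6.765² + 3 = 45.76 + 3 = 48.8.
Round up.

n = 49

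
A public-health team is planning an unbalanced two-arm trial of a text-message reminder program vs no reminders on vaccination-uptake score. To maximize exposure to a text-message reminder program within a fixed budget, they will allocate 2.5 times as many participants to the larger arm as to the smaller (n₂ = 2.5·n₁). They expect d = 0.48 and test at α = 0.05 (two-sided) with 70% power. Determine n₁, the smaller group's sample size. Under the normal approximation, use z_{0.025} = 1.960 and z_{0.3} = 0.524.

With allocation ratio k = n₂/n₁ = 2.5, Var(x̄₁−x̄₂) = σ²(1/n₁ + 1/(k·n₁)) = σ²·(k+1)/(k·n₁).
So n₁ = (1 + 1/k)·((z_{α/2} + z_β)/d)² = 1.400 × (2.484/0.48)².
n₁ = 1.400 × 26.78 = 37.5.
Round up: n₁ = 38, giving n₂ = 2.5 × 38 = 95.

n₁ = 38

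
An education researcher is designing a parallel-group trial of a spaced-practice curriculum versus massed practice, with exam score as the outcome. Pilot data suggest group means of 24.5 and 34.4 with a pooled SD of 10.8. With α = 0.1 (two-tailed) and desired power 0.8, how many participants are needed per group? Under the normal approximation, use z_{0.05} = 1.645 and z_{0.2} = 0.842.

n = 15 per group

Cohen's d = |M₁ − M₂| / SD_pooled = |24.5 − 34.4| / 10.8 = 9.9 / 10.8 = 0.917.
For two independent groups with equal n: n = 2·((z_{α/2} + z_β) / d)².
z_{α/2} + z_β = 1.645 + 0.842 = 2.487.
n = 2 × (2.487 / 0.917)² = 2 × 2.712² = 2 × 7.36 = 14.7.
Round up to the next whole participant.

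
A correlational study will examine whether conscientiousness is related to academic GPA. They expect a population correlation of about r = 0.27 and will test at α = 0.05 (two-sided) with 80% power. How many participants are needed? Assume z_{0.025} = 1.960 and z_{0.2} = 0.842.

n = 106

Fisher's z: C = ½·ln((1+r)/(1−r)) = ½·ln(1.7397) = 0.2769.
n = ((z_{α/2} + z_β)/C)² + 3.
(1.960 + 0.842) / 0.2769 = 2.802 / 0.2769 = 10.119.
n = 10.119² + 3 = 102.40 + 3 = 105.4.
Round up.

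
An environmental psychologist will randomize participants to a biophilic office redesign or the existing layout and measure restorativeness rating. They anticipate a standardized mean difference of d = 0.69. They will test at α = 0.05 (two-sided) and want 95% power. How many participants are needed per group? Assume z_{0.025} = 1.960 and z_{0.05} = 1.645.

n = 55 per group

For two independent groups with equal n: n = 2·((z_{α/2} + z_β) / d)².
z_{α/2} + z_β = 1.960 + 1.645 = 3.605.
n = 2 × (3.605 / 0.69)² = 2 × 5.225² = 2 × 27.30 = 54.6.
Round up to the next whole participant.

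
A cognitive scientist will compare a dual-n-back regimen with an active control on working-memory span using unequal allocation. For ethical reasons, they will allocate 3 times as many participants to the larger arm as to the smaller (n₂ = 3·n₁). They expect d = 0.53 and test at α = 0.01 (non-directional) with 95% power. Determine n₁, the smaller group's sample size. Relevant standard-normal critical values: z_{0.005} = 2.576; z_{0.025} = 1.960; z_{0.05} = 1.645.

With allocation ratio k = n₂/n₁ = 3, Var(x̄₁−x̄₂) = σ²(1/n₁ + 1/(k·n₁)) = σ²·(k+1)/(k·n₁).
So n₁ = (1 + 1/k)·((z_{α/2} + z_β)/d)² = 1.333 × (4.221/0.53)².
n₁ = 1.333 × 63.43 = 84.6.
Round up: n₁ = 85, giving n₂ = 3 × 85 = 255.

n₁ = 85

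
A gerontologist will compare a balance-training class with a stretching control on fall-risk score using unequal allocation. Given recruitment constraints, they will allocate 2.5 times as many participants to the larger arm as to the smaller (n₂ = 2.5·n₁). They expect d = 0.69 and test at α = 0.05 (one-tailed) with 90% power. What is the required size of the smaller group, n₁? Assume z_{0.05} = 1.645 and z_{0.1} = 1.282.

With allocation ratio k = n₂/n₁ = 2.5, Var(x̄₁−x̄₂) = σ²(1/n₁ + 1/(k·n₁)) = σ²·(k+1)/(k·n₁).
So n₁ = (1 + 1/k)·((z_{α} + z_β)/d)² = 1.400 × (2.927/0.69)².
n₁ = 1.400 × 17.99 = 25.2.
Round up: n₁ = 26, giving n₂ = 2.5 × 26 = 65.

n₁ = 26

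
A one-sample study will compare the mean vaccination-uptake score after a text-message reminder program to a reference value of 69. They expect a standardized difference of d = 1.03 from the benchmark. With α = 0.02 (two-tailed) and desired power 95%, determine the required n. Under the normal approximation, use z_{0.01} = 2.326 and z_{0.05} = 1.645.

For a one-sample test: n = ((z_{α/2} + z_β) / d)².
z_{α/2} + z_β = 2.326 + 1.645 = 3.971.
n = (3.971 / 1.03)² = 3.855² = 14.86.
Round up.

n = 15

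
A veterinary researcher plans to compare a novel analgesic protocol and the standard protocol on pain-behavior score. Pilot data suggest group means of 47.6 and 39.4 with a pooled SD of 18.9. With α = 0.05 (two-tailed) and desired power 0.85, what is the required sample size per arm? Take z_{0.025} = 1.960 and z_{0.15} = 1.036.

Cohen's d = |M₁ − M₂| / SD_pooled = |47.6 − 39.4| / 18.9 = 8.2 / 18.9 = 0.434.
For two independent groups with equal n: n = 2·((z_{α/2} + z_β) / d)².
z_{α/2} + z_β = 1.960 + 1.036 = 2.996.
n = 2 × (2.996 / 0.434)² = 2 × 6.903² = 2 × 47.65 = 95.3.
Round up to the next whole participant.

n = 96 per group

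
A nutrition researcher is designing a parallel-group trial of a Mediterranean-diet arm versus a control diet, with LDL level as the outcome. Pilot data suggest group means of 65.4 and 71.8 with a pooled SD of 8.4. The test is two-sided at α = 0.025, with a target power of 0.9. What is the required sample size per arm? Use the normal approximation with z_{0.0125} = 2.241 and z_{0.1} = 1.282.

Cohen's d = |M₁ − M₂| / SD_pooled = |65.4 − 71.8| / 8.4 = 6.4 / 8.4 = 0.762.
For two independent groups with equal n: n = 2·((z_{α/2} + z_β) / d)².
z_{α/2} + z_β = 2.241 + 1.282 = 3.523.
n = 2 × (3.523 / 0.762)² = 2 × 4.623² = 2 × 21.38 = 42.8.
Round up to the next whole participant.

n = 43 per group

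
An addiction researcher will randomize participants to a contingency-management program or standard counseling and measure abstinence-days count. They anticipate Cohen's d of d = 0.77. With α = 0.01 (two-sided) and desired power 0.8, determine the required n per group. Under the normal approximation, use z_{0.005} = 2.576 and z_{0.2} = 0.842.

n = 40 per group

For two independent groups with equal n: n = 2·((z_{α/2} + z_β) / d)².
z_{α/2} + z_β = 2.576 + 0.842 = 3.418.
n = 2 × (3.418 / 0.77)² = 2 × 4.439² = 2 × 19.70 = 39.4.
Round up to the next whole participant.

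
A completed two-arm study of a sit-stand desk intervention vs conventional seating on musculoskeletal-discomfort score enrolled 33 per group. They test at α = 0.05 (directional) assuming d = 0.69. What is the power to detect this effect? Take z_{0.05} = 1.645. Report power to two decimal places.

For two equal groups, power = Φ(d·√(n/2) − z_{α}).
d·√(n/2) = 0.69 × √(33/2) = 0.69 × 4.062 = 2.803.
z_β = 2.803 − 1.645 = 1.158.
Power = Φ(1.158) = 0.877.

power ≈ 0.88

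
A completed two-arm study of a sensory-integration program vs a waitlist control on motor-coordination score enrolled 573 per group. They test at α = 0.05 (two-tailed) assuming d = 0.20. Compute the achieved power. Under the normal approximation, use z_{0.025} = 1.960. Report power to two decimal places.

For two equal groups, power = Φ(d·√(n/2) − z_{α/2}).
d·√(n/2) = 0.20 × √(573/2) = 0.20 × 16.926 = 3.385.
z_β = 3.385 − 1.960 = 1.425.
Power = Φ(1.425) = 0.923.

power ≈ 0.92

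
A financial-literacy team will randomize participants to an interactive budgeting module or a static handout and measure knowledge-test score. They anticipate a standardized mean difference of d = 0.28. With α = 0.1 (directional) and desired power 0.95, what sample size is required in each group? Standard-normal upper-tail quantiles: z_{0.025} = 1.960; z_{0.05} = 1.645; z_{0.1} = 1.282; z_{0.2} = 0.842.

For two independent groups with equal n: n = 2·((z_{α} + z_β) / d)².
z_{α} + z_β = 1.282 + 1.645 = 2.927.
n = 2 × (2.927 / 0.28)² = 2 × 10.454² = 2 × 109.28 = 218.6.
Round up to the next whole participant.

n = 219 per group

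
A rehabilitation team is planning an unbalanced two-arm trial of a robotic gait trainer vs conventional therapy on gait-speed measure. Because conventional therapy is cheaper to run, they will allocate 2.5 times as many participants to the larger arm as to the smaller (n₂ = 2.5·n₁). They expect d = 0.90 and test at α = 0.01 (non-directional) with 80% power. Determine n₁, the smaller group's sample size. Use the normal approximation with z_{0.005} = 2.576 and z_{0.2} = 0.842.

n₁ = 21

With allocation ratio k = n₂/n₁ = 2.5, Var(x̄₁−x̄₂) = σ²(1/n₁ + 1/(k·n₁)) = σ²·(k+1)/(k·n₁).
So n₁ = (1 + 1/k)·((z_{α/2} + z_β)/d)² = 1.400 × (3.418/0.90)².
n₁ = 1.400 × 14.42 = 20.2.
Round up: n₁ = 21, giving n₂ = ⌈2.5 × 21⌉ = ⌈52.5⌉ = 53.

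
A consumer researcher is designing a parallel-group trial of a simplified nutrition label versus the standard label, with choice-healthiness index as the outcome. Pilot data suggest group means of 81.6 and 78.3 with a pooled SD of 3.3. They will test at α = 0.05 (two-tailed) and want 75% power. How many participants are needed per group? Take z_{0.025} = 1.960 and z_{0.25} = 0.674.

Cohen's d = |M₁ − M₂| / SD_pooled = |81.6 − 78.3| / 3.3 = 3.3 / 3.3 = 1.000.
For two independent groups with equal n: n = 2·((z_{α/2} + z_β) / d)².
z_{α/2} + z_β = 1.960 + 0.674 = 2.634.
n = 2 × (2.634 / 1.000)² = 2 × 2.634² = 2 × 6.94 = 13.9.
Round up to the next whole participant.

n = 14 per group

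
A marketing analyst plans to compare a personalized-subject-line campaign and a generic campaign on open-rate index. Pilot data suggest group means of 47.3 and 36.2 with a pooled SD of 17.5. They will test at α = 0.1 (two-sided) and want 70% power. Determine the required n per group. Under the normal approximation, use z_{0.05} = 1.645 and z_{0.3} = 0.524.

Cohen's d = |M₁ − M₂| / SD_pooled = |47.3 − 36.2| / 17.5 = 11.1 / 17.5 = 0.634.
For two independent groups with equal n: n = 2·((z_{α/2} + z_β) / d)².
z_{α/2} + z_β = 1.645 + 0.524 = 2.169.
n = 2 × (2.169 / 0.634)² = 2 × 3.421² = 2 × 11.70 = 23.4.
Round up to the next whole participant.

n = 24 per group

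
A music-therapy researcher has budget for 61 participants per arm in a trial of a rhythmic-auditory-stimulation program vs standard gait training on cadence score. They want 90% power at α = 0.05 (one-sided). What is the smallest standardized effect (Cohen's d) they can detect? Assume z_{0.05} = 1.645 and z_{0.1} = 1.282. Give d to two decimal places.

d_min ≈ 0.53

For two independent groups of n = 61 each: d_min = (z_{α} + z_β)·√(2/n).
z-sum = 1.645 + 1.282 = 2.927.
d_min = 2.927 × √(2/61) = 2.927 × 0.1811 = 0.530.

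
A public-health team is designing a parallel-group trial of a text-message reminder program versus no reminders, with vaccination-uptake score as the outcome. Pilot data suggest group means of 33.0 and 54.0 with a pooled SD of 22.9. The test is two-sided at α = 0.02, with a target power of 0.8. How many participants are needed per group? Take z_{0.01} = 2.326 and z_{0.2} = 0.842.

Cohen's d = |M₁ − M₂| / SD_pooled = |33.0 − 54.0| / 22.9 = 21.0 / 22.9 = 0.917.
For two independent groups with equal n: n = 2·((z_{α/2} + z_β) / d)².
z_{α/2} + z_β = 2.326 + 0.842 = 3.168.
n = 2 × (3.168 / 0.917)² = 2 × 3.455² = 2 × 11.94 = 23.9.
Round up to the next whole participant.

n = 24 per group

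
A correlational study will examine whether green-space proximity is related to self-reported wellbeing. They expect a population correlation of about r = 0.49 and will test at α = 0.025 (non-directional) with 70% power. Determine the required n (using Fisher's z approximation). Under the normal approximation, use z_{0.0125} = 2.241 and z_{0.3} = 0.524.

n = 30

Fisher's z: C = ½·ln((1+r)/(1−r)) = ½·ln(2.9216) = 0.5361.
n = ((z_{α/2} + z_β)/C)² + 3.
(2.241 + 0.524) / 0.5361 = 2.765 / 0.5361 = 5.158.
n = 5.158² + 3 = 26.60 + 3 = 29.6.
Round up.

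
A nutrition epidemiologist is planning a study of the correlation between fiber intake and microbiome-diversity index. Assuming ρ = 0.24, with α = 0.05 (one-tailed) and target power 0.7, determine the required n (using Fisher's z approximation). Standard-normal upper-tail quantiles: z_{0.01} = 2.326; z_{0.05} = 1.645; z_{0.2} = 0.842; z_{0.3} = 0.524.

n = 82

Fisher's z: C = ½·ln((1+r)/(1−r)) = ½·ln(1.6316) = 0.2448.
n = ((z_{α} + z_β)/C)² + 3.
(1.645 + 0.524) / 0.2448 = 2.169 / 0.2448 = 8.860.
n = 8.860² + 3 = 78.50 + 3 = 81.5.
Round up.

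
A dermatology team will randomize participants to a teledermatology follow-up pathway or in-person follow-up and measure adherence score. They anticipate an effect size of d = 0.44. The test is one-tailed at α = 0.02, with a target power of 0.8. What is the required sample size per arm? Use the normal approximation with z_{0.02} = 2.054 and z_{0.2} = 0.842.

n = 87 per group

For two independent groups with equal n: n = 2·((z_{α} + z_β) / d)².
z_{α} + z_β = 2.054 + 0.842 = 2.896.
n = 2 × (2.896 / 0.44)² = 2 × 6.582² = 2 × 43.32 = 86.6.
Round up to the next whole participant.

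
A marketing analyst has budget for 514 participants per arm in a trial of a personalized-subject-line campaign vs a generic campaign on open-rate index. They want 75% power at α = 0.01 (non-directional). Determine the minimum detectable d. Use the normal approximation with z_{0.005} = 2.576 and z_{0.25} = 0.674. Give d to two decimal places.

d_min ≈ 0.20

For two independent groups of n = 514 each: d_min = (z_{α/2} + z_β)·√(2/n).
z-sum = 2.576 + 0.674 = 3.250.
d_min = 3.250 × √(2/514) = 3.250 × 0.0624 = 0.203.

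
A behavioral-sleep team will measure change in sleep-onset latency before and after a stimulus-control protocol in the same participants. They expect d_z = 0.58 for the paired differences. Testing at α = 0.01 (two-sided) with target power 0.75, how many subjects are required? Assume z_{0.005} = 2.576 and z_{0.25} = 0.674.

For a paired (one-sample on differences) test: n = ((z_{α/2} + z_β) / d)².
z_{α/2} + z_β = 2.576 + 0.674 = 3.250.
n = (3.250 / 0.58)² = 5.603² = 31.40.
Round up.

n = 32 pairs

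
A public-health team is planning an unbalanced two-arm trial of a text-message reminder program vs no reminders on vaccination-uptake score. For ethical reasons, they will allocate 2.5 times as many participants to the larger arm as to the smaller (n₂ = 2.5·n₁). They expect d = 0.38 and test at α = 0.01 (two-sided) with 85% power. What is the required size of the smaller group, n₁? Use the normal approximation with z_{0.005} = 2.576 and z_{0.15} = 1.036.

With allocation ratio k = n₂/n₁ = 2.5, Var(x̄₁−x̄₂) = σ²(1/n₁ + 1/(k·n₁)) = σ²·(k+1)/(k·n₁).
So n₁ = (1 + 1/k)·((z_{α/2} + z_β)/d)² = 1.400 × (3.612/0.38)².
n₁ = 1.400 × 90.35 = 126.5.
Round up: n₁ = 127, giving n₂ = ⌈2.5 × 127⌉ = ⌈317.5⌉ = 318.

n₁ = 127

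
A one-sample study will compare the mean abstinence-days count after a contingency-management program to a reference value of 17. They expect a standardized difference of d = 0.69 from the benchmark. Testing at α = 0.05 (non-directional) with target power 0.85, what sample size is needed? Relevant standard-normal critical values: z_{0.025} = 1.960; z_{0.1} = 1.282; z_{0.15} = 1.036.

For a one-sample test: n = ((z_{α/2} + z_β) / d)².
z_{α/2} + z_β = 1.960 + 1.036 = 2.996.
n = (2.996 / 0.69)² = 4.342² = 18.85.
Round up.

n = 19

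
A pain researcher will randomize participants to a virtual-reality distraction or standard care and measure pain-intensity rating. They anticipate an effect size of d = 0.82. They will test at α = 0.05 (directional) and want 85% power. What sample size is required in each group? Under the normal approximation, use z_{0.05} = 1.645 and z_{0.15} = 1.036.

n = 22 per group

For two independent groups with equal n: n = 2·((z_{α} + z_β) / d)².
z_{α} + z_β = 1.645 + 1.036 = 2.681.
n = 2 × (2.681 / 0.82)² = 2 × 3.270² = 2 × 10.69 = 21.4.
Round up to the next whole participant.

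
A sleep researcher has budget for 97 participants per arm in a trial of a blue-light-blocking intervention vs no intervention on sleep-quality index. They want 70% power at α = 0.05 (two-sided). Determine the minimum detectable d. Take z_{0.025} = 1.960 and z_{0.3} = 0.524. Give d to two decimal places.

d_min ≈ 0.36

For two independent groups of n = 97 each: d_min = (z_{α/2} + z_β)·√(2/n).
z-sum = 1.960 + 0.524 = 2.484.
d_min = 2.484 × √(2/97) = 2.484 × 0.1436 = 0.357.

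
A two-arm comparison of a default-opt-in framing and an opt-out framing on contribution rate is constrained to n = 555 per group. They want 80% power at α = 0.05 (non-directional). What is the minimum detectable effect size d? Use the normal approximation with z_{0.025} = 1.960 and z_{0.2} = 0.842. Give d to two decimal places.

For two independent groups of n = 555 each: d_min = (z_{α/2} + z_β)·√(2/n).
z-sum = 1.960 + 0.842 = 2.802.
d_min = 2.802 × √(2/555) = 2.802 × 0.0600 = 0.168.

d_min ≈ 0.17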